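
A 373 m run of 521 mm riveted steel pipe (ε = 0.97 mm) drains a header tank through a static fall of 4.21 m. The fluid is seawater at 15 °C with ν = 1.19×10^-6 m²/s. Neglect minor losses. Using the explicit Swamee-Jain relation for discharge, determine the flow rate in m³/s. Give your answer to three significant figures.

Swamee-Jain (Type II): Q = -0.965·√(gD⁵h_f/L)·ln[ε/(3.7D) + √(3.17ν²L/(gD³h_f))]
√(gD⁵h_f/L) = √(9.81·0.521⁵·4.21/373) = 0.06520
ε/(3.7D) = 5.03×10^-4; √(3.17ν²L/(gD³h_f)) = 1.69×10^-5
Q = -0.965·0.06520·ln(5.201×10^-4) = 0.4757 m³/s
Check: V = 2.23 m/s, Re = 9.77×10^5, f = 0.02326, h_f = 4.23 m ≈ 4.21 m ✓

Q ≈ 0.476 m³/s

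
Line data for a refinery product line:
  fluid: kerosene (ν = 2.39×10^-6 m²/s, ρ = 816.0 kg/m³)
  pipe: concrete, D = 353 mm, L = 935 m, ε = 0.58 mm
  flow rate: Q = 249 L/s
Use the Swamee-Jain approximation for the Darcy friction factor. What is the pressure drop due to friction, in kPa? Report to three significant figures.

V = 4Q/(πD²) = 4·0.249/(π·0.353²) = 2.544 m/s
Re = VD/ν = 2.544·0.353/2.39×10^-6 = 3.76×10^5 → turbulent
ε/D = 0.58/353 = 0.00164
Swamee-Jain: f = 0.02293
h_f = f(L/D)V²/(2g) = 0.02293·(935/0.353)·2.544²/(2·9.81) = 20.04 m
Δp = ρg·h_f = 816.0·9.81·20.04 = 160.4 kPa

Δp ≈ 160 kPa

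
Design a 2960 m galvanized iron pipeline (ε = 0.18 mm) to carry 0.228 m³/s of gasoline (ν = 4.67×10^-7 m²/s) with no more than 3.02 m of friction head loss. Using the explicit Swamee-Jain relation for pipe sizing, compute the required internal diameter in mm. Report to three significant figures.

D ≈ 591 mm

Swamee-Jain (Type III): D = 0.66·[ε^1.25·(LQ²/(gh_f))^4.75 + ν·Q^9.4·(L/(gh_f))^5.2]^0.04
LQ²/(gh_f) = 5.194; L/(gh_f) = 99.91
Term 1 = ε^1.25·(…)^4.75 = 0.0522; Term 2 = ν·Q^9.4·(…)^5.2 = 0.0108
D = 0.66·(0.0522 + 0.0108)^0.04 = 0.5909 m = 591 mm
Check: V = 0.831 m/s, Re = 1.05×10^6, f = 0.01576, h_f = 2.78 m ≈ 3.02 m ✓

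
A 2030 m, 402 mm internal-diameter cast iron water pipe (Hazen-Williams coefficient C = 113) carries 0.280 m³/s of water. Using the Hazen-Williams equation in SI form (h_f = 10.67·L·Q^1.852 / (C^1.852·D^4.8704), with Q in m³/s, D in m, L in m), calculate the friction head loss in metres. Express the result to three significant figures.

h_f = 10.67·2030·0.280^1.852 / (113^1.852·0.402^4.8704) = 27.36 m

h_f ≈ 27.4 m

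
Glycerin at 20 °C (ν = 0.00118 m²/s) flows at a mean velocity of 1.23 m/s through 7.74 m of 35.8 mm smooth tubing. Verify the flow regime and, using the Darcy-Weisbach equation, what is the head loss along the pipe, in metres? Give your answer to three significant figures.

Re = VD/ν = 1.23·0.03580/0.00118 = 37.3 → laminar (Re < 2300)
f = 64/Re = 1.715
h_f = f(L/D)V²/(2g) = 1.715·(7.74/0.03580)·1.23²/(2·9.81) = 28.59 m

h_f ≈ 28.6 m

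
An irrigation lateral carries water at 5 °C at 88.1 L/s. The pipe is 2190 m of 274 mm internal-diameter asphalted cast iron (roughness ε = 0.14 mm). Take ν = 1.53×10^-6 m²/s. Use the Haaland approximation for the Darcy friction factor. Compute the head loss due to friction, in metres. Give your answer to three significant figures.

V = 4Q/(πD²) = 4·0.0881/(π·0.274²) = 1.494 m/s
Re = VD/ν = 1.494·0.274/1.53×10^-6 = 2.68×10^5 → turbulent
ε/D = 0.14/274 = 5.11×10^-4
Haaland: f = 0.01828
h_f = f(L/D)V²/(2g) = 0.01828·(2190/0.274)·1.494²/(2·9.81) = 16.62 m

h_f ≈ 16.6 m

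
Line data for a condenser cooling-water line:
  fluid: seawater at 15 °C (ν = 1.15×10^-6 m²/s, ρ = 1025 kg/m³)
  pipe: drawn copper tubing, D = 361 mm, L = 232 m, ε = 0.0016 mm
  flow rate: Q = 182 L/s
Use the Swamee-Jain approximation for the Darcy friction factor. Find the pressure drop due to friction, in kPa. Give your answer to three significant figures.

Δp ≈ 13.4 kPa

V = 4Q/(πD²) = 4·0.182/(π·0.361²) = 1.778 m/s
Re = VD/ν = 1.778·0.361/1.15×10^-6 = 5.58×10^5 → turbulent
ε/D = 0.0016/361 = 4.43×10^-6
Swamee-Jain: f = 0.01291
h_f = f(L/D)V²/(2g) = 0.01291·(232/0.361)·1.778²/(2·9.81) = 1.337 m
Δp = ρg·h_f = 1025·9.81·1.337 = 13.45 kPa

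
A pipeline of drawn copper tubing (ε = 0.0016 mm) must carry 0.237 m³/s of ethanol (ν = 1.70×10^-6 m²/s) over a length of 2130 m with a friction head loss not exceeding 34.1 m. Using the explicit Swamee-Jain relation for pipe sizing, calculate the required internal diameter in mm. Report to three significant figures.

Swamee-Jain (Type III): D = 0.66·[ε^1.25·(LQ²/(gh_f))^4.75 + ν·Q^9.4·(L/(gh_f))^5.2]^0.04
LQ²/(gh_f) = 0.3576; L/(gh_f) = 6.367
Term 1 = ε^1.25·(…)^4.75 = 4.31×10^-10; Term 2 = ν·Q^9.4·(…)^5.2 = 3.42×10^-8
D = 0.66·(4.31×10^-10 + 3.42×10^-8)^0.04 = 0.3320 m = 332 mm
Check: V = 2.74 m/s, Re = 5.35×10^5, f = 0.01302, h_f = 31.9 m ≈ 34.1 m ✓

D ≈ 332 mm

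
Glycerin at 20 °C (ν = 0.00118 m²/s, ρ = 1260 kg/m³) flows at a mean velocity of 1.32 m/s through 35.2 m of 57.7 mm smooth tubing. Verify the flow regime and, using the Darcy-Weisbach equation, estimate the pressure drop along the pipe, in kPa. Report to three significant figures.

Δp ≈ 664 kPa

Re = VD/ν = 1.32·0.05770/0.00118 = 64.5 → laminar (Re < 2300)
f = 64/Re = 0.9915
h_f = f(L/D)V²/(2g) = 0.9915·(35.2/0.05770)·1.32²/(2·9.81) = 53.72 m
Δp = ρg·h_f = 1260·9.81·53.72 = 664.0 kPa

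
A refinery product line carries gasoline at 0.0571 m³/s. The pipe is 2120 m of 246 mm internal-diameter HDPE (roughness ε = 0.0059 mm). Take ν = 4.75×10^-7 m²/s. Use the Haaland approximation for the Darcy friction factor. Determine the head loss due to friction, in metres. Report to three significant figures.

V = 4Q/(πD²) = 4·0.0571/(π·0.246²) = 1.201 m/s
Re = VD/ν = 1.201·0.246/4.75×10^-7 = 6.22×10^5 → turbulent
ε/D = 0.0059/246 = 2.40×10^-5
Haaland: f = 0.01290
h_f = f(L/D)V²/(2g) = 0.01290·(2120/0.246)·1.201²/(2·9.81) = 8.177 m

h_f ≈ 8.18 m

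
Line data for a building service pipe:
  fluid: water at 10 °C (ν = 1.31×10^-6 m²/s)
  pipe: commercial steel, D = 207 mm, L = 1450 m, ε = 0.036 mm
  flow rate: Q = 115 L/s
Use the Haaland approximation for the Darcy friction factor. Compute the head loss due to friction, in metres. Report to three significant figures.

V = 4Q/(πD²) = 4·0.115/(π·0.207²) = 3.417 m/s
Re = VD/ν = 3.417·0.207/1.31×10^-6 = 5.40×10^5 → turbulent
ε/D = 0.036/207 = 1.74×10^-4
Haaland: f = 0.01494
h_f = f(L/D)V²/(2g) = 0.01494·(1450/0.207)·3.417²/(2·9.81) = 62.28 m

h_f ≈ 62.3 m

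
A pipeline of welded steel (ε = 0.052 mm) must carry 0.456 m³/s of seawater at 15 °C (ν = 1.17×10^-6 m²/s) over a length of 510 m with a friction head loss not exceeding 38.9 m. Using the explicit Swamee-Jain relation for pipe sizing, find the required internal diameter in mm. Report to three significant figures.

Swamee-Jain (Type III): D = 0.66·[ε^1.25·(LQ²/(gh_f))^4.75 + ν·Q^9.4·(L/(gh_f))^5.2]^0.04
LQ²/(gh_f) = 0.2779; L/(gh_f) = 1.336
Term 1 = ε^1.25·(…)^4.75 = 1.01×10^-8; Term 2 = ν·Q^9.4·(…)^5.2 = 3.29×10^-9
D = 0.66·(1.01×10^-8 + 3.29×10^-9)^0.04 = 0.3196 m = 320 mm
Check: V = 5.68 m/s, Re = 1.55×10^6, f = 0.01399, h_f = 36.8 m ≈ 38.9 m ✓

D ≈ 320 mm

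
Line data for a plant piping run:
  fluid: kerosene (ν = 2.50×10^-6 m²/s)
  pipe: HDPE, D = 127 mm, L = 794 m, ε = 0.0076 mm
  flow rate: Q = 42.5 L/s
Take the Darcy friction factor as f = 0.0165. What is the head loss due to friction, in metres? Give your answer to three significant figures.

h_f ≈ 59.2 m

V = 4Q/(πD²) = 4·0.0425/(π·0.127²) = 3.355 m/s
h_f = f(L/D)V²/(2g) = 0.01650·(794/0.127)·3.355²/(2·9.81) = 59.18 m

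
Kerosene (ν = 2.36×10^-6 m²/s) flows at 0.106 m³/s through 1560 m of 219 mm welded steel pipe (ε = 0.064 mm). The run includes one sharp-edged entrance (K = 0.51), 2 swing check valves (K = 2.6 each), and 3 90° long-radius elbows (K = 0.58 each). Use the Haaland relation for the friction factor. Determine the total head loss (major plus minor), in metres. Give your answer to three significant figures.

V = 4Q/(πD²) = 2.814 m/s; V²/2g = 0.4036 m
Re = 2.61×10^5, ε/D = 2.92×10^-4 → f = 0.01697 (Haaland)
Major: h_f = f(L/D)·V²/2g = 0.01697·7123·0.4036 = 48.79 m
Minor: ΣK = 7.45; h_m = ΣK·V²/2g = 3.007 m
Total H_L = 48.79 + 3.007 = 51.80 m

H_L ≈ 51.8 m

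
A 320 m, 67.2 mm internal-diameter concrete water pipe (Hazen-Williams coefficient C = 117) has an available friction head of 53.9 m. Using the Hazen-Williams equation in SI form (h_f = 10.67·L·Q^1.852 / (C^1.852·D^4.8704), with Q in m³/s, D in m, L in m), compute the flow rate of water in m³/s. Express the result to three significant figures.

Rearranging: Q = [h_f·C^1.852·D^4.8704 / (10.67·L)]^(1/1.852)
Q = [53.9·117^1.852·0.0672^4.8704 / (10.67·320)]^0.540 = 0.01027 m³/s

Q ≈ 0.0103 m³/s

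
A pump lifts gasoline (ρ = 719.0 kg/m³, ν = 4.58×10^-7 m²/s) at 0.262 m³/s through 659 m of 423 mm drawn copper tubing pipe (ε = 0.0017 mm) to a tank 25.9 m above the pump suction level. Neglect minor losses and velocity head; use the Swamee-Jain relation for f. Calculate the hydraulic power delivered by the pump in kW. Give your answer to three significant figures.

P_hyd ≈ 53.3 kW

V = 4Q/(πD²) = 1.864 m/s; Re = 1.72×10^6; ε/D = 4.02×10^-6; f = 0.01076
h_f = f(L/D)V²/2g = 2.969 m
Total head H = z + h_f = 25.9 + 2.969 = 28.87 m
P_hyd = ρgQH = 719.0·9.81·0.262·28.87 = 53.35 kW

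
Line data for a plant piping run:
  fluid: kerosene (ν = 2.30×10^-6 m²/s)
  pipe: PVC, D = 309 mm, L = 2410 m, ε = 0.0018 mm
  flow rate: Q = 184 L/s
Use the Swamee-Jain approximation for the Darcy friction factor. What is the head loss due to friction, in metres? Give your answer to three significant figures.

h_f ≈ 34.0 m

V = 4Q/(πD²) = 4·0.184/(π·0.309²) = 2.454 m/s
Re = VD/ν = 2.454·0.309/2.30×10^-6 = 3.30×10^5 → turbulent
ε/D = 0.0018/309 = 5.83×10^-6
Swamee-Jain: f = 0.01420
h_f = f(L/D)V²/(2g) = 0.01420·(2410/0.309)·2.454²/(2·9.81) = 33.97 m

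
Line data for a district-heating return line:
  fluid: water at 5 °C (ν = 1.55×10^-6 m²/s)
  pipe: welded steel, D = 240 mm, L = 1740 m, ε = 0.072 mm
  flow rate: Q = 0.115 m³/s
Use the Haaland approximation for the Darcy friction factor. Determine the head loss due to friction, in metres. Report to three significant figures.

V = 4Q/(πD²) = 4·0.115/(π·0.240²) = 2.542 m/s
Re = VD/ν = 2.542·0.240/1.55×10^-6 = 3.94×10^5 → turbulent
ε/D = 0.072/240 = 3.00×10^-4
Haaland: f = 0.01643
h_f = f(L/D)V²/(2g) = 0.01643·(1740/0.240)·2.542²/(2·9.81) = 39.23 m

h_f ≈ 39.2 m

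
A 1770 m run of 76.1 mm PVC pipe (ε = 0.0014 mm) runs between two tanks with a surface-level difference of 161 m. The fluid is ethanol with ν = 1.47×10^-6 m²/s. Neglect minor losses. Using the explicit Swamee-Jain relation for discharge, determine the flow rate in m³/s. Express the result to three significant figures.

Swamee-Jain (Type II): Q = -0.965·√(gD⁵h_f/L)·ln[ε/(3.7D) + √(3.17ν²L/(gD³h_f))]
√(gD⁵h_f/L) = √(9.81·0.0761⁵·161/1770) = 0.001509
ε/(3.7D) = 4.97×10^-6; √(3.17ν²L/(gD³h_f)) = 1.32×10^-4
Q = -0.965·0.001509·ln(1.370×10^-4) = 0.01296 m³/s
Check: V = 2.85 m/s, Re = 1.47×10^5, f = 0.01664, h_f = 160 m ≈ 161 m ✓

Q ≈ 0.0130 m³/s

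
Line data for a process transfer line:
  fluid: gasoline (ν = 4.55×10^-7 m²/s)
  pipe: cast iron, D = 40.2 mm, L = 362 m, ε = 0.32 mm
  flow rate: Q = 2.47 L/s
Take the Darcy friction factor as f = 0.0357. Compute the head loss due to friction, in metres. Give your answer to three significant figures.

V = 4Q/(πD²) = 4·0.00247/(π·0.0402²) = 1.946 m/s
h_f = f(L/D)V²/(2g) = 0.03570·(362/0.0402)·1.946²/(2·9.81) = 62.05 m

h_f ≈ 62.1 m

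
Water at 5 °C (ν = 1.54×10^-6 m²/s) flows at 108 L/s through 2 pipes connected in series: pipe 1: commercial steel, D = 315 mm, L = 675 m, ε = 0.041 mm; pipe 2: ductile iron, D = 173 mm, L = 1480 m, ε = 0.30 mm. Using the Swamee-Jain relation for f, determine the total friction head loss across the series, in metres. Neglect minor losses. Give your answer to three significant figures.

Pipe 1: V = 1.386 m/s, Re = 2.83×10^5, ε/D = 1.30×10^-4, f = 0.01583, h_1 = f(L/D)V²/2g = 3.321 m
Pipe 2: V = 4.595 m/s, Re = 5.16×10^5, ε/D = 0.00173, f = 0.02306, h_2 = f(L/D)V²/2g = 212.3 m
Series → Q common, losses add: H = Σh = 215.6 m

H ≈ 216 m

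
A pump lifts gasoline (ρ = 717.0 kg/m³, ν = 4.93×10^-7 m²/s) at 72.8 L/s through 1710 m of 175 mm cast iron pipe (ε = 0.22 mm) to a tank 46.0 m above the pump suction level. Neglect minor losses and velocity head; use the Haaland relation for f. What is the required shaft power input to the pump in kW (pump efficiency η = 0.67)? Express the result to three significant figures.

P_shaft ≈ 108 kW

V = 4Q/(πD²) = 3.027 m/s; Re = 1.07×10^6; ε/D = 0.00126; f = 0.02103
h_f = f(L/D)V²/2g = 95.94 m
Total head H = z + h_f = 46.0 + 95.94 = 141.9 m
P_hyd = ρgQH = 717.0·9.81·0.0728·141.9 = 72.68 kW
P_shaft = P_hyd/η = 72.68/0.67 = 108.5 kW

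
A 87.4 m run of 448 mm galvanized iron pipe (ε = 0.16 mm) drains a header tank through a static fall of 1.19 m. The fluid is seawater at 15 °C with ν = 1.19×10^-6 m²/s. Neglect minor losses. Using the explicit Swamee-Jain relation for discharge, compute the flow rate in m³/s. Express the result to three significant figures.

Q ≈ 0.429 m³/s

Swamee-Jain (Type II): Q = -0.965·√(gD⁵h_f/L)·ln[ε/(3.7D) + √(3.17ν²L/(gD³h_f))]
√(gD⁵h_f/L) = √(9.81·0.448⁵·1.19/87.4) = 0.04910
ε/(3.7D) = 9.65×10^-5; √(3.17ν²L/(gD³h_f)) = 1.93×10^-5
Q = -0.965·0.04910·ln(1.159×10^-4) = 0.4294 m³/s
Check: V = 2.72 m/s, Re = 1.03×10^6, f = 0.01623, h_f = 1.20 m ≈ 1.19 m ✓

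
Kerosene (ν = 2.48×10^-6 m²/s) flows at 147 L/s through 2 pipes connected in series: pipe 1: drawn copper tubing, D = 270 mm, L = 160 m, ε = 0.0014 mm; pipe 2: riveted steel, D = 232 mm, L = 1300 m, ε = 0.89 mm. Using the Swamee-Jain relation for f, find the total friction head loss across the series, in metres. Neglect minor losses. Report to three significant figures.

Pipe 1: V = 2.567 m/s, Re = 2.80×10^5, ε/D = 5.19×10^-6, f = 0.01463, h_1 = f(L/D)V²/2g = 2.912 m
Pipe 2: V = 3.477 m/s, Re = 3.25×10^5, ε/D = 0.00384, f = 0.02856, h_2 = f(L/D)V²/2g = 98.62 m
Series → Q common, losses add: H = Σh = 101.5 m

H ≈ 102 m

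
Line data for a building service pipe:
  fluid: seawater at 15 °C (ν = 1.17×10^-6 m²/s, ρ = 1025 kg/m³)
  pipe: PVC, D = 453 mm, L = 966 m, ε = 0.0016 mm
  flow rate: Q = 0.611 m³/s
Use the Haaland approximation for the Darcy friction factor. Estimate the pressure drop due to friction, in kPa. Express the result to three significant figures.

V = 4Q/(πD²) = 4·0.611/(π·0.453²) = 3.791 m/s
Re = VD/ν = 3.791·0.453/1.17×10^-6 = 1.47×10^6 → turbulent
ε/D = 0.0016/453 = 3.53×10^-6
Haaland: f = 0.01095
h_f = f(L/D)V²/(2g) = 0.01095·(966/0.453)·3.791²/(2·9.81) = 17.10 m
Δp = ρg·h_f = 1025·9.81·17.10 = 172.0 kPa

Δp ≈ 172 kPa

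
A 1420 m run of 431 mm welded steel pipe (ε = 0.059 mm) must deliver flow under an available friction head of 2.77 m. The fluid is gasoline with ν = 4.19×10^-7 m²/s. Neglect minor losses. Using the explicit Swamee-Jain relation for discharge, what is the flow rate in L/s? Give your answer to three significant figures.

Swamee-Jain (Type II): Q = -0.965·√(gD⁵h_f/L)·ln[ε/(3.7D) + √(3.17ν²L/(gD³h_f))]
√(gD⁵h_f/L) = √(9.81·0.431⁵·2.77/1420) = 0.01687
ε/(3.7D) = 3.70×10^-5; √(3.17ν²L/(gD³h_f)) = 1.91×10^-5
Q = -0.965·0.01687·ln(5.606×10^-5) = 0.1594 m³/s
Check: V = 1.09 m/s, Re = 1.12×10^6, f = 0.01391, h_f = 2.79 m ≈ 2.77 m ✓

Q ≈ 159 L/s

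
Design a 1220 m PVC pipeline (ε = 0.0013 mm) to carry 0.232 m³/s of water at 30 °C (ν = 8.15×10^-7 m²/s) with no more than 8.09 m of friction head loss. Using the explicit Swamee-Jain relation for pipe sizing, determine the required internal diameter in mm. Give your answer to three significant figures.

Swamee-Jain (Type III): D = 0.66·[ε^1.25·(LQ²/(gh_f))^4.75 + ν·Q^9.4·(L/(gh_f))^5.2]^0.04
LQ²/(gh_f) = 0.8274; L/(gh_f) = 15.37
Term 1 = ε^1.25·(…)^4.75 = 1.78×10^-8; Term 2 = ν·Q^9.4·(…)^5.2 = 1.31×10^-6
D = 0.66·(1.78×10^-8 + 1.31×10^-6)^0.04 = 0.3841 m = 384 mm
Check: V = 2.00 m/s, Re = 9.44×10^5, f = 0.01180, h_f = 7.66 m ≈ 8.09 m ✓

D ≈ 384 mm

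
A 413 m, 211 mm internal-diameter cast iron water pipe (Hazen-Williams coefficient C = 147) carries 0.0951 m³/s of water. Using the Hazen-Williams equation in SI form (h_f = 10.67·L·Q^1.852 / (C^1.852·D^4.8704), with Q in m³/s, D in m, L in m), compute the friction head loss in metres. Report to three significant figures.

h_f = 10.67·413·0.0951^1.852 / (147^1.852·0.211^4.8704) = 10.69 m

h_f ≈ 10.7 m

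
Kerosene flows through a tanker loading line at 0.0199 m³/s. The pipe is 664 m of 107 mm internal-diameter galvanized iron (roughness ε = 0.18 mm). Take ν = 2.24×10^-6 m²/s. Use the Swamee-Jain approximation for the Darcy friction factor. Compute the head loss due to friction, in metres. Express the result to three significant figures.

h_f ≈ 37.8 m

V = 4Q/(πD²) = 4·0.0199/(π·0.107²) = 2.213 m/s
Re = VD/ν = 2.213·0.107/2.24×10^-6 = 1.06×10^5 → turbulent
ε/D = 0.18/107 = 0.00168
Swamee-Jain: f = 0.02438
h_f = f(L/D)V²/(2g) = 0.02438·(664/0.107)·2.213²/(2·9.81) = 37.76 m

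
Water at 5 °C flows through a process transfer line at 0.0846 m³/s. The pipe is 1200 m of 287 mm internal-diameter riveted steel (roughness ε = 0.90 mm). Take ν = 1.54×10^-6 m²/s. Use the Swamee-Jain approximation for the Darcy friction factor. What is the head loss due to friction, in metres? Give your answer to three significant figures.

h_f ≈ 9.91 m

V = 4Q/(πD²) = 4·0.0846/(π·0.287²) = 1.308 m/s
Re = VD/ν = 1.308·0.287/1.54×10^-6 = 2.44×10^5 → turbulent
ε/D = 0.90/287 = 0.00314
Swamee-Jain: f = 0.02719
h_f = f(L/D)V²/(2g) = 0.02719·(1200/0.287)·1.308²/(2·9.81) = 9.911 m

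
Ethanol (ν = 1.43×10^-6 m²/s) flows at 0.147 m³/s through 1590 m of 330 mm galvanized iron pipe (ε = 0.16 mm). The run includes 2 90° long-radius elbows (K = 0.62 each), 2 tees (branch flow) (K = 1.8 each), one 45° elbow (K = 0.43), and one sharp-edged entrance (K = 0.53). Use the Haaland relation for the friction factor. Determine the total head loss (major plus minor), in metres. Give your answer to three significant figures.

V = 4Q/(πD²) = 1.719 m/s; V²/2g = 0.1506 m
Re = 3.97×10^5, ε/D = 4.85×10^-4 → f = 0.01768 (Haaland)
Major: h_f = f(L/D)·V²/2g = 0.01768·4818·0.1506 = 12.83 m
Minor: ΣK = 5.80; h_m = ΣK·V²/2g = 0.8732 m
Total H_L = 12.83 + 0.8732 = 13.70 m

H_L ≈ 13.7 m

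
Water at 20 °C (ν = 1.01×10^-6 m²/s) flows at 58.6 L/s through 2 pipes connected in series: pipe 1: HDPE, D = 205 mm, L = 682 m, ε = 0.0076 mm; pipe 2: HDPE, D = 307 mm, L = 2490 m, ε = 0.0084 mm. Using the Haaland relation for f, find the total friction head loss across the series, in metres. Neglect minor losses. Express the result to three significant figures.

H ≈ 11.5 m

Pipe 1: V = 1.775 m/s, Re = 3.60×10^5, ε/D = 3.71×10^-5, f = 0.01422, h_1 = f(L/D)V²/2g = 7.603 m
Pipe 2: V = 0.7916 m/s, Re = 2.41×10^5, ε/D = 2.74×10^-5, f = 0.01515, h_2 = f(L/D)V²/2g = 3.926 m
Series → Q common, losses add: H = Σh = 11.53 m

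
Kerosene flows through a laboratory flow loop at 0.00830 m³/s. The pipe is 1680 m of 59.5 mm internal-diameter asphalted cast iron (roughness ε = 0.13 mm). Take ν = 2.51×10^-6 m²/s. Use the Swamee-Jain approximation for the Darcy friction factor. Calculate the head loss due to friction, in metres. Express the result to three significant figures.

h_f ≈ 339 m

V = 4Q/(πD²) = 4·0.00830/(π·0.0595²) = 2.985 m/s
Re = VD/ν = 2.985·0.0595/2.51×10^-6 = 7.08×10^4 → turbulent
ε/D = 0.13/59.5 = 0.00218
Swamee-Jain: f = 0.02641
h_f = f(L/D)V²/(2g) = 0.02641·(1680/0.0595)·2.985²/(2·9.81) = 338.7 m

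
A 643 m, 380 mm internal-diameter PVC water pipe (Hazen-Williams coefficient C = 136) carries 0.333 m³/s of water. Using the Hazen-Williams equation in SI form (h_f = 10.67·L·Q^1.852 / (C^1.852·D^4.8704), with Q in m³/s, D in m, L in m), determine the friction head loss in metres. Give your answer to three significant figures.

h_f = 10.67·643·0.333^1.852 / (136^1.852·0.380^4.8704) = 11.15 m

h_f ≈ 11.1 m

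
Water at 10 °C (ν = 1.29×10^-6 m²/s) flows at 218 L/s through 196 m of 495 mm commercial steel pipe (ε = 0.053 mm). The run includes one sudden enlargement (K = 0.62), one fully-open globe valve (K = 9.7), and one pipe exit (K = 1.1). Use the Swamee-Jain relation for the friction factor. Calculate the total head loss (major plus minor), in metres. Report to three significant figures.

H_L ≈ 1.13 m

V = 4Q/(πD²) = 1.133 m/s; V²/2g = 0.06541 m
Re = 4.35×10^5, ε/D = 1.07×10^-4 → f = 0.01479 (Swamee-Jain)
Major: h_f = f(L/D)·V²/2g = 0.01479·396.0·0.06541 = 0.3830 m
Minor: ΣK = 11.4; h_m = ΣK·V²/2g = 0.7469 m
Total H_L = 0.3830 + 0.7469 = 1.130 m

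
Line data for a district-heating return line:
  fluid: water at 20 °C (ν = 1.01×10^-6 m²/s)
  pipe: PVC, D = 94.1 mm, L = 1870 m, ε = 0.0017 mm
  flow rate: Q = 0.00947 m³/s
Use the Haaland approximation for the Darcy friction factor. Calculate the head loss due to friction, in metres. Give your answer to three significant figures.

V = 4Q/(πD²) = 4·0.00947/(π·0.0941²) = 1.362 m/s
Re = VD/ν = 1.362·0.0941/1.01×10^-6 = 1.27×10^5 → turbulent
ε/D = 0.0017/94.1 = 1.81×10^-5
Haaland: f = 0.01705
h_f = f(L/D)V²/(2g) = 0.01705·(1870/0.0941)·1.362²/(2·9.81) = 32.02 m

h_f ≈ 32.0 m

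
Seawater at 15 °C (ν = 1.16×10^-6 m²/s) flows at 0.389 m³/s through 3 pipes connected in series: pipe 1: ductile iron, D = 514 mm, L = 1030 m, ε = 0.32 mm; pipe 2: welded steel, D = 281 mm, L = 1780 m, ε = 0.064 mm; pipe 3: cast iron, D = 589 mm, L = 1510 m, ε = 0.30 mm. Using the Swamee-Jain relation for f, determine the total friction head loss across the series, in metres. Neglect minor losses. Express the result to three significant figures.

H ≈ 199 m

Pipe 1: V = 1.875 m/s, Re = 8.31×10^5, ε/D = 6.23×10^-4, f = 0.01817, h_1 = f(L/D)V²/2g = 6.522 m
Pipe 2: V = 6.273 m/s, Re = 1.52×10^6, ε/D = 2.28×10^-4, f = 0.01478, h_2 = f(L/D)V²/2g = 187.8 m
Pipe 3: V = 1.428 m/s, Re = 7.25×10^5, ε/D = 5.09×10^-4, f = 0.01755, h_3 = f(L/D)V²/2g = 4.674 m
Series → Q common, losses add: H = Σh = 199.0 m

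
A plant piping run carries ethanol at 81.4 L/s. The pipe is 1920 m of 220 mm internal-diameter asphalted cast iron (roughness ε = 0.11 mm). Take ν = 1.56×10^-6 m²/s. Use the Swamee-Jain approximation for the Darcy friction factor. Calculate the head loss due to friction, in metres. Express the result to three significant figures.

V = 4Q/(πD²) = 4·0.0814/(π·0.220²) = 2.141 m/s
Re = VD/ν = 2.141·0.220/1.56×10^-6 = 3.02×10^5 → turbulent
ε/D = 0.11/220 = 5.00×10^-4
Swamee-Jain: f = 0.01832
h_f = f(L/D)V²/(2g) = 0.01832·(1920/0.220)·2.141²/(2·9.81) = 37.37 m

h_f ≈ 37.4 m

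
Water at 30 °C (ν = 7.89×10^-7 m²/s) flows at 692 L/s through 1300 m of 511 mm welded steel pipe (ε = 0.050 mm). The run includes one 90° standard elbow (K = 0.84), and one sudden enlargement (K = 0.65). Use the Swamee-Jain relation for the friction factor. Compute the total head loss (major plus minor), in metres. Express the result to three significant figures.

H_L ≈ 19.7 m

V = 4Q/(πD²) = 3.374 m/s; V²/2g = 0.5803 m
Re = 2.19×10^6, ε/D = 9.78×10^-5 → f = 0.01278 (Swamee-Jain)
Major: h_f = f(L/D)·V²/2g = 0.01278·2544·0.5803 = 18.87 m
Minor: ΣK = 1.49; h_m = ΣK·V²/2g = 0.8646 m
Total H_L = 18.87 + 0.8646 = 19.73 m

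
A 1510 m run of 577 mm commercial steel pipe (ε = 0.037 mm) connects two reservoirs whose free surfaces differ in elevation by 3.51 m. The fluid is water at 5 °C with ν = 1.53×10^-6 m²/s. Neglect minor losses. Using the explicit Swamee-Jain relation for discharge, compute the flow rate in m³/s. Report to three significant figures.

Swamee-Jain (Type II): Q = -0.965·√(gD⁵h_f/L)·ln[ε/(3.7D) + √(3.17ν²L/(gD³h_f))]
√(gD⁵h_f/L) = √(9.81·0.577⁵·3.51/1510) = 0.03819
ε/(3.7D) = 1.73×10^-5; √(3.17ν²L/(gD³h_f)) = 4.12×10^-5
Q = -0.965·0.03819·ln(5.849×10^-5) = 0.3592 m³/s
Check: V = 1.37 m/s, Re = 5.18×10^5, f = 0.01396, h_f = 3.51 m ≈ 3.51 m ✓

Q ≈ 0.359 m³/s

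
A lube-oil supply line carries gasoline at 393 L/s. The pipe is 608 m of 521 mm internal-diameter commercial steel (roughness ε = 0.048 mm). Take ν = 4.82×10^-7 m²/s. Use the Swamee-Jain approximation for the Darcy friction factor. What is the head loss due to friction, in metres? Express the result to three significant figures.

V = 4Q/(πD²) = 4·0.393/(π·0.521²) = 1.843 m/s
Re = VD/ν = 1.843·0.521/4.82×10^-7 = 1.99×10^6 → turbulent
ε/D = 0.048/521 = 9.21×10^-5
Swamee-Jain: f = 0.01274
h_f = f(L/D)V²/(2g) = 0.01274·(608/0.521)·1.843²/(2·9.81) = 2.575 m

h_f ≈ 2.58 m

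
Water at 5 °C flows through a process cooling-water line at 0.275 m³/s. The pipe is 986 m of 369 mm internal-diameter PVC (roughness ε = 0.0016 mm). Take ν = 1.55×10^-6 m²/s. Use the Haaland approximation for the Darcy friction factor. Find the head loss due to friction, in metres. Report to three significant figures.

V = 4Q/(πD²) = 4·0.275/(π·0.369²) = 2.572 m/s
Re = VD/ν = 2.572·0.369/1.55×10^-6 = 6.12×10^5 → turbulent
ε/D = 0.0016/369 = 4.34×10^-6
Haaland: f = 0.01266
h_f = f(L/D)V²/(2g) = 0.01266·(986/0.369)·2.572²/(2·9.81) = 11.40 m

h_f ≈ 11.4 m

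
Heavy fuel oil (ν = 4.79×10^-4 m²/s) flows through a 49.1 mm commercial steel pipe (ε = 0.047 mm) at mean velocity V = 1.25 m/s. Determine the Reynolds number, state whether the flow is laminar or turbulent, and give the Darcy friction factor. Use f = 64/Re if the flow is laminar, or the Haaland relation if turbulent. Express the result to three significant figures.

Re = VD/ν = 1.250·0.0491/4.79×10^-4 = 128
Re < 2300 → laminar → f = 64/Re = 0.4995

Re ≈ 128; laminar; f = 64/Re ≈ 0.499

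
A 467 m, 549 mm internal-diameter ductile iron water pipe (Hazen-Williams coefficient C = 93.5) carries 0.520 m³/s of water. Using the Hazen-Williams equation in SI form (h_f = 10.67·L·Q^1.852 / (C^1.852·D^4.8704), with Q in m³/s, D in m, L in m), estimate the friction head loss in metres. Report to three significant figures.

h_f ≈ 6.17 m

h_f = 10.67·467·0.520^1.852 / (93.5^1.852·0.549^4.8704) = 6.165 m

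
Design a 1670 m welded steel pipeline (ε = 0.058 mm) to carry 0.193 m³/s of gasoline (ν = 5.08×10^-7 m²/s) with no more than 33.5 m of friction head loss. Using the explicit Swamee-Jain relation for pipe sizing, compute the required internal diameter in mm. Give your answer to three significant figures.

Swamee-Jain (Type III): D = 0.66·[ε^1.25·(LQ²/(gh_f))^4.75 + ν·Q^9.4·(L/(gh_f))^5.2]^0.04
LQ²/(gh_f) = 0.1893; L/(gh_f) = 5.082
Term 1 = ε^1.25·(…)^4.75 = 1.86×10^-9; Term 2 = ν·Q^9.4·(…)^5.2 = 4.58×10^-10
D = 0.66·(1.86×10^-9 + 4.58×10^-10)^0.04 = 0.2980 m = 298 mm
Check: V = 2.77 m/s, Re = 1.62×10^6, f = 0.01437, h_f = 31.4 m ≈ 33.5 m ✓

D ≈ 298 mm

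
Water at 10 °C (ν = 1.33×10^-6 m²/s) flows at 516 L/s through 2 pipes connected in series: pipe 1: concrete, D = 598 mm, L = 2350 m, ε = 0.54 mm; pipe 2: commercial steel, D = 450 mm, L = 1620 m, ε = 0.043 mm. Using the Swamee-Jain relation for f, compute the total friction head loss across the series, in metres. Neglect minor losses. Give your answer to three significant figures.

Pipe 1: V = 1.837 m/s, Re = 8.26×10^5, ε/D = 9.03×10^-4, f = 0.01965, h_1 = f(L/D)V²/2g = 13.29 m
Pipe 2: V = 3.244 m/s, Re = 1.10×10^6, ε/D = 9.56×10^-5, f = 0.01334, h_2 = f(L/D)V²/2g = 25.76 m
Series → Q common, losses add: H = Σh = 39.05 m

H ≈ 39.0 m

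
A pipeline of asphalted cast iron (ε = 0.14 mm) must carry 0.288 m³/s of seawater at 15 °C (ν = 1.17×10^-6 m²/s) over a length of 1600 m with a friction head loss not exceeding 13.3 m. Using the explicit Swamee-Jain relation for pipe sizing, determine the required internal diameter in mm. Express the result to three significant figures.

Swamee-Jain (Type III): D = 0.66·[ε^1.25·(LQ²/(gh_f))^4.75 + ν·Q^9.4·(L/(gh_f))^5.2]^0.04
LQ²/(gh_f) = 1.017; L/(gh_f) = 12.26
Term 1 = ε^1.25·(…)^4.75 = 1.65×10^-5; Term 2 = ν·Q^9.4·(…)^5.2 = 4.44×10^-6
D = 0.66·(1.65×10^-5 + 4.44×10^-6)^0.04 = 0.4289 m = 429 mm
Check: V = 1.99 m/s, Re = 7.31×10^5, f = 0.01622, h_f = 12.2 m ≈ 13.3 m ✓

D ≈ 429 mm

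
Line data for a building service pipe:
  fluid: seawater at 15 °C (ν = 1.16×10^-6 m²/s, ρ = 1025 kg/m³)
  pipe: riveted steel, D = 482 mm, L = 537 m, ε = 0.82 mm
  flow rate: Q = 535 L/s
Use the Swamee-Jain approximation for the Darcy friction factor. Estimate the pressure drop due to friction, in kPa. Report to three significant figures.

V = 4Q/(πD²) = 4·0.535/(π·0.482²) = 2.932 m/s
Re = VD/ν = 2.932·0.482/1.16×10^-6 = 1.22×10^6 → turbulent
ε/D = 0.82/482 = 0.00170
Swamee-Jain: f = 0.02268
h_f = f(L/D)V²/(2g) = 0.02268·(537/0.482)·2.932²/(2·9.81) = 11.07 m
Δp = ρg·h_f = 1025·9.81·11.07 = 111.4 kPa

Δp ≈ 111 kPa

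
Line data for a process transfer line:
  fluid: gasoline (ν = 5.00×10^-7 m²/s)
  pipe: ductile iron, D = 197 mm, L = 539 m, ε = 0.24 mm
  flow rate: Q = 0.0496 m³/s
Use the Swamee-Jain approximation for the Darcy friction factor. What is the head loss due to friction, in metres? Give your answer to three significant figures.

h_f ≈ 7.80 m

V = 4Q/(πD²) = 4·0.0496/(π·0.197²) = 1.627 m/s
Re = VD/ν = 1.627·0.197/5.00×10^-7 = 6.41×10^5 → turbulent
ε/D = 0.24/197 = 0.00122
Swamee-Jain: f = 0.02113
h_f = f(L/D)V²/(2g) = 0.02113·(539/0.197)·1.627²/(2·9.81) = 7.803 m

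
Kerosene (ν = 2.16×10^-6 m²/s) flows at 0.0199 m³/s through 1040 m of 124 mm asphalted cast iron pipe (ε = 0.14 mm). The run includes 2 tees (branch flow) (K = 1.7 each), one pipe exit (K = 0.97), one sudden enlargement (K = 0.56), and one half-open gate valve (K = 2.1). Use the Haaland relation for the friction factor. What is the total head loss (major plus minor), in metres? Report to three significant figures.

H_L ≈ 27.1 m

V = 4Q/(πD²) = 1.648 m/s; V²/2g = 0.1384 m
Re = 9.46×10^4, ε/D = 0.00113 → f = 0.02251 (Haaland)
Major: h_f = f(L/D)·V²/2g = 0.02251·8387·0.1384 = 26.13 m
Minor: ΣK = 7.03; h_m = ΣK·V²/2g = 0.9730 m
Total H_L = 26.13 + 0.9730 = 27.10 m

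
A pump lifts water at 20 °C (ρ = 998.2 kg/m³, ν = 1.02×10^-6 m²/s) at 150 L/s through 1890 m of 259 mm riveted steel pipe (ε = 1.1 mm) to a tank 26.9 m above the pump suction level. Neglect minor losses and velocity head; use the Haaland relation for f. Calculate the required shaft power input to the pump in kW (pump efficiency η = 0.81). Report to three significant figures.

P_shaft ≈ 208 kW

V = 4Q/(πD²) = 2.847 m/s; Re = 7.23×10^5; ε/D = 0.00425; f = 0.02911
h_f = f(L/D)V²/2g = 87.77 m
Total head H = z + h_f = 26.9 + 87.77 = 114.7 m
P_hyd = ρgQH = 998.2·9.81·0.150·114.7 = 168.4 kW
P_shaft = P_hyd/η = 168.4/0.81 = 207.9 kW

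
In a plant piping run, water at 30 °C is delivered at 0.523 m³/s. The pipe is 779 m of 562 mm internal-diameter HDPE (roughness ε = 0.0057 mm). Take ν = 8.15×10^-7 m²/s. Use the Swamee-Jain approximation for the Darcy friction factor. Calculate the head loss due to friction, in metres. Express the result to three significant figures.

h_f ≈ 3.52 m

V = 4Q/(πD²) = 4·0.523/(π·0.562²) = 2.108 m/s
Re = VD/ν = 2.108·0.562/8.15×10^-7 = 1.45×10^6 → turbulent
ε/D = 0.0057/562 = 1.01×10^-5
Swamee-Jain: f = 0.01122
h_f = f(L/D)V²/(2g) = 0.01122·(779/0.562)·2.108²/(2·9.81) = 3.524 m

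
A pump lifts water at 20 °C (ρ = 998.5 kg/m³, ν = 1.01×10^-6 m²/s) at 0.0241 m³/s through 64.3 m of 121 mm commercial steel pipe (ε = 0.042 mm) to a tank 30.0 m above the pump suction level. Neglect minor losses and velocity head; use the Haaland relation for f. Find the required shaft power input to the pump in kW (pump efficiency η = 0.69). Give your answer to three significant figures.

V = 4Q/(πD²) = 2.096 m/s; Re = 2.51×10^5; ε/D = 3.47×10^-4; f = 0.01739
h_f = f(L/D)V²/2g = 2.069 m
Total head H = z + h_f = 30.0 + 2.069 = 32.07 m
P_hyd = ρgQH = 998.5·9.81·0.0241·32.07 = 7.570 kW
P_shaft = P_hyd/η = 7.570/0.69 = 10.97 kW

P_shaft ≈ 11.0 kW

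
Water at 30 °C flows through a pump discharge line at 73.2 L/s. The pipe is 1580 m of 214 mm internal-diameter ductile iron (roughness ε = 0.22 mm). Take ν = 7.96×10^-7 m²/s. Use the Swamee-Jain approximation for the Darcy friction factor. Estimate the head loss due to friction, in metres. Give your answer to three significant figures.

V = 4Q/(πD²) = 4·0.0732/(π·0.214²) = 2.035 m/s
Re = VD/ν = 2.035·0.214/7.96×10^-7 = 5.47×10^5 → turbulent
ε/D = 0.22/214 = 0.00103
Swamee-Jain: f = 0.02042
h_f = f(L/D)V²/(2g) = 0.02042·(1580/0.214)·2.035²/(2·9.81) = 31.83 m

h_f ≈ 31.8 m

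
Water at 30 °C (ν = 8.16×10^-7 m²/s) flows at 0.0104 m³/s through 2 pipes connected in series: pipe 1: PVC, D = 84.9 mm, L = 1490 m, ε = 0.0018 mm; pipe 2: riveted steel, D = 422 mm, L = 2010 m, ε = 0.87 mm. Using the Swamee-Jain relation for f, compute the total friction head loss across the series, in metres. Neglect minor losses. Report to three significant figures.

Pipe 1: V = 1.837 m/s, Re = 1.91×10^5, ε/D = 2.12×10^-5, f = 0.01586, h_1 = f(L/D)V²/2g = 47.87 m
Pipe 2: V = 0.07436 m/s, Re = 3.85×10^4, ε/D = 0.00206, f = 0.02767, h_2 = f(L/D)V²/2g = 0.03713 m
Series → Q common, losses add: H = Σh = 47.91 m

H ≈ 47.9 m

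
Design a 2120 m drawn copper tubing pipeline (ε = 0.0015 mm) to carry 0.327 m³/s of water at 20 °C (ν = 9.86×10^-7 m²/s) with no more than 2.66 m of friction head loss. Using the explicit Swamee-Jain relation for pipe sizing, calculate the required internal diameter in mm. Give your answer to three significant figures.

D ≈ 622 mm

Swamee-Jain (Type III): D = 0.66·[ε^1.25·(LQ²/(gh_f))^4.75 + ν·Q^9.4·(L/(gh_f))^5.2]^0.04
LQ²/(gh_f) = 8.687; L/(gh_f) = 81.24
Term 1 = ε^1.25·(…)^4.75 = 0.00151; Term 2 = ν·Q^9.4·(…)^5.2 = 0.230
D = 0.66·(0.00151 + 0.230)^0.04 = 0.6225 m = 622 mm
Check: V = 1.07 m/s, Re = 6.78×10^5, f = 0.01245, h_f = 2.50 m ≈ 2.66 m ✓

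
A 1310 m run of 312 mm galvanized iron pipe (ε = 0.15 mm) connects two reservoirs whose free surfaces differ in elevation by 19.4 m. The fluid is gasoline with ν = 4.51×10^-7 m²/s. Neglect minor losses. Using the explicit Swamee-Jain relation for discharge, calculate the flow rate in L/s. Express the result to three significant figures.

Q ≈ 177 L/s

Swamee-Jain (Type II): Q = -0.965·√(gD⁵h_f/L)·ln[ε/(3.7D) + √(3.17ν²L/(gD³h_f))]
√(gD⁵h_f/L) = √(9.81·0.312⁵·19.4/1310) = 0.02072
ε/(3.7D) = 1.30×10^-4; √(3.17ν²L/(gD³h_f)) = 1.21×10^-5
Q = -0.965·0.02072·ln(1.420×10^-4) = 0.1772 m³/s
Check: V = 2.32 m/s, Re = 1.60×10^6, f = 0.01696, h_f = 19.5 m ≈ 19.4 m ✓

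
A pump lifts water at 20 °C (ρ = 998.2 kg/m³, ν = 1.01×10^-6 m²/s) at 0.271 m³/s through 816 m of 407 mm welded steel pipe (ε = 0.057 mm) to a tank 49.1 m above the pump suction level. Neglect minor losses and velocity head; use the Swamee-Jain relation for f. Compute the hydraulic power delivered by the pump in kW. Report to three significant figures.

P_hyd ≈ 147 kW

V = 4Q/(πD²) = 2.083 m/s; Re = 8.39×10^5; ε/D = 1.40×10^-4; f = 0.01424
h_f = f(L/D)V²/2g = 6.315 m
Total head H = z + h_f = 49.1 + 6.315 = 55.41 m
P_hyd = ρgQH = 998.2·9.81·0.271·55.41 = 147.1 kW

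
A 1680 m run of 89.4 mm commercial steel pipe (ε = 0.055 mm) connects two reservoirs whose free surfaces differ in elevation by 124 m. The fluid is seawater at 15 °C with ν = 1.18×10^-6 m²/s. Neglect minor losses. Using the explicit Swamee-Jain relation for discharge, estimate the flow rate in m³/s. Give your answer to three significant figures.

Swamee-Jain (Type II): Q = -0.965·√(gD⁵h_f/L)·ln[ε/(3.7D) + √(3.17ν²L/(gD³h_f))]
√(gD⁵h_f/L) = √(9.81·0.0894⁵·124/1680) = 0.002033
ε/(3.7D) = 1.66×10^-4; √(3.17ν²L/(gD³h_f)) = 9.24×10^-5
Q = -0.965·0.002033·ln(2.586×10^-4) = 0.01621 m³/s
Check: V = 2.58 m/s, Re = 1.96×10^5, f = 0.01955, h_f = 125 m ≈ 124 m ✓

Q ≈ 0.0162 m³/s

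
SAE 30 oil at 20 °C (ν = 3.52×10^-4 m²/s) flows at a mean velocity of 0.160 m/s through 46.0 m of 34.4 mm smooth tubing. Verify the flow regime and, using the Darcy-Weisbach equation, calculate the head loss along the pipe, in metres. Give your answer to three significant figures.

h_f ≈ 7.14 m

Re = VD/ν = 0.160·0.03440/3.52×10^-4 = 15.6 → laminar (Re < 2300)
f = 64/Re = 4.093
h_f = f(L/D)V²/(2g) = 4.093·(46.0/0.03440)·0.160²/(2·9.81) = 7.141 m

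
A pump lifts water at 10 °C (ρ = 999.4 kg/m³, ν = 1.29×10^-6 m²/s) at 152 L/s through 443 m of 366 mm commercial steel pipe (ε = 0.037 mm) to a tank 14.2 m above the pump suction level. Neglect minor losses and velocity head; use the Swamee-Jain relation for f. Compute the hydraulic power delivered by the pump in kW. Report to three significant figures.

V = 4Q/(πD²) = 1.445 m/s; Re = 4.10×10^5; ε/D = 1.01×10^-4; f = 0.01483
h_f = f(L/D)V²/2g = 1.909 m
Total head H = z + h_f = 14.2 + 1.909 = 16.11 m
P_hyd = ρgQH = 999.4·9.81·0.152·16.11 = 24.01 kW

P_hyd ≈ 24.0 kW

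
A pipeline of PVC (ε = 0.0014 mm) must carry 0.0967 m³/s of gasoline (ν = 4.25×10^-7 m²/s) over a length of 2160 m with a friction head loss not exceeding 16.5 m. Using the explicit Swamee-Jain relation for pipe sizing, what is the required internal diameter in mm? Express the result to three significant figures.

Swamee-Jain (Type III): D = 0.66·[ε^1.25·(LQ²/(gh_f))^4.75 + ν·Q^9.4·(L/(gh_f))^5.2]^0.04
LQ²/(gh_f) = 0.1248; L/(gh_f) = 13.34
Term 1 = ε^1.25·(…)^4.75 = 2.45×10^-12; Term 2 = ν·Q^9.4·(…)^5.2 = 8.77×10^-11
D = 0.66·(2.45×10^-12 + 8.77×10^-11)^0.04 = 0.2617 m = 262 mm
Check: V = 1.80 m/s, Re = 1.11×10^6, f = 0.01155, h_f = 15.7 m ≈ 16.5 m ✓

D ≈ 262 mm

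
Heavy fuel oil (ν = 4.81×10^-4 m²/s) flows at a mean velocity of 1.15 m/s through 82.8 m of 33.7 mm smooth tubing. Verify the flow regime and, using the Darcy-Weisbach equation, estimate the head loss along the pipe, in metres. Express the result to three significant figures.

Re = VD/ν = 1.15·0.03370/4.81×10^-4 = 80.6 → laminar (Re < 2300)
f = 64/Re = 0.7943
h_f = f(L/D)V²/(2g) = 0.7943·(82.8/0.03370)·1.15²/(2·9.81) = 131.6 m

h_f ≈ 132 m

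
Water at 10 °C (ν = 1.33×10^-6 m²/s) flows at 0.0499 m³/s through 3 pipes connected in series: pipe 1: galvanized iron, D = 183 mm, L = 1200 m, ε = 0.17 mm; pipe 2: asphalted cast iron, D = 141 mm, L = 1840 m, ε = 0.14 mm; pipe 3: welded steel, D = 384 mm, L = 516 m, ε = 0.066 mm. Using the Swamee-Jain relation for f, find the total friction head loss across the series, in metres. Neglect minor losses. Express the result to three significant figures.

Pipe 1: V = 1.897 m/s, Re = 2.61×10^5, ε/D = 9.29×10^-4, f = 0.02059, h_1 = f(L/D)V²/2g = 24.77 m
Pipe 2: V = 3.196 m/s, Re = 3.39×10^5, ε/D = 9.93×10^-4, f = 0.02061, h_2 = f(L/D)V²/2g = 140.0 m
Pipe 3: V = 0.4309 m/s, Re = 1.24×10^5, ε/D = 1.72×10^-4, f = 0.01818, h_3 = f(L/D)V²/2g = 0.2311 m
Series → Q common, losses add: H = Σh = 165.0 m

H ≈ 165 m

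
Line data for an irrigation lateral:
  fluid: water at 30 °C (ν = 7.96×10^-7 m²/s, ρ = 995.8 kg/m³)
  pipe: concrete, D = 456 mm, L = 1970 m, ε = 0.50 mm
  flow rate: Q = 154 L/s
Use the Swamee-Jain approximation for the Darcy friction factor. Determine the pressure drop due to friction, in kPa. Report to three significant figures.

Δp ≈ 39.6 kPa

V = 4Q/(πD²) = 4·0.154/(π·0.456²) = 0.9430 m/s
Re = VD/ν = 0.9430·0.456/7.96×10^-7 = 5.40×10^5 → turbulent
ε/D = 0.50/456 = 0.00110
Swamee-Jain: f = 0.02072
h_f = f(L/D)V²/(2g) = 0.02072·(1970/0.456)·0.9430²/(2·9.81) = 4.057 m
Δp = ρg·h_f = 995.8·9.81·4.057 = 39.63 kPa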